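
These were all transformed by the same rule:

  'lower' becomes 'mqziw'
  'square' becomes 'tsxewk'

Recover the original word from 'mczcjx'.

lawyer

In lower: l→m is +1, o→q is +2, w→z is +3, e→i is +4 — the shift increases by 1 each position. Letter i (0-indexed) is shifted by i+1, so successive shifts are 1, 2, 3, ….
Reversing it on mczcjx: m−1=l, c−2=a, z−3=w, c−4=y, j−5=e, x−6=r.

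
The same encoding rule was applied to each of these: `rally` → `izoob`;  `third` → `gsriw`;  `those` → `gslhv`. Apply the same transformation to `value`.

ezofv

Each pair mirrors across the alphabet (r↔i, a↔z, l↔o): positions sum to 25. Letters are reflected about the middle of the alphabet (position → 25−position): Atbash.
For value: v↔e, a↔z, l↔o, u↔f, e↔v.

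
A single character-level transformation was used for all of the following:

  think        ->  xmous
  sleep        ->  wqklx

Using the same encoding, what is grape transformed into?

kwgwm

In think: t→x is +4, h→m is +5, i→o is +6, n→u is +7 — the shift increases by 1 each position. The shift increases by 1 at each position, starting from +4: 4, 5, 6, ….
Applying it to grape: g+4=k, r+5=w, a+6=g, p+7=w, e+8=m.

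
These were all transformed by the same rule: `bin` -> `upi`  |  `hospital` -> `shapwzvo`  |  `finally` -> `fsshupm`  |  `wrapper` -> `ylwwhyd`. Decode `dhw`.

The output letters match the input read backwards, each shifted +7: bin reversed is nib. The word is reversed, then every letter is shifted forward by 7.
Reversing it on dhw: shift back: d−7=w, h−7=a, w−7=p → wap; then reverse → paw.

paw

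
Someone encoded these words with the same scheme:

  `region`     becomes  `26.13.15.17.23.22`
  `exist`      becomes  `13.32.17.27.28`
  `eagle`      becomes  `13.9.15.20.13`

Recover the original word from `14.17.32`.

r is letter #18 and maps to 26: an offset of 8. Each letter is replaced by its alphabet position (a=1..z=26) + 8.
Reversing it on 14.17.32: 14→(14−8)÷1=6=f, 17→(17−8)÷1=9=i, 32→(32−8)÷1=24=x.

fix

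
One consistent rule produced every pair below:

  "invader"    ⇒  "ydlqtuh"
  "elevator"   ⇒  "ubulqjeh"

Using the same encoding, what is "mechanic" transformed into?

cusxqdys

This is a Caesar cipher with shift 16.
Applying it to mechanic: m+16=c, e+16=u, c+16=s, h+16=x, a+16=q, n+16=d, i+16=y, c+16=s.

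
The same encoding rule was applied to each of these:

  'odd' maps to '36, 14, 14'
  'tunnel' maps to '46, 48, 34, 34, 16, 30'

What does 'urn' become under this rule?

o(#15)→36 and d(#4)→14: differences scale by 2, so n = 2·pos + 6. With a=1..z=26, the number is 2·pos + 6.
Applying it to urn: u=21→48, r=18→42, n=14→34.

48, 42, 34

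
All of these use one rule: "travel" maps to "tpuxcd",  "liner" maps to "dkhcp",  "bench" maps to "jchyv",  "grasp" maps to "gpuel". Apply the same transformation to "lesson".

t(19)→t(19) and r(17)→p(15) fit y≡15x+20 (mod 26); the inverse of 15 mod 26 is 7. Treating letters as 0–25, the rule is x ↦ 15x + 20 (mod 26).
For lesson: l(11)→15·11+20≡3=d; e(4)→15·4+20≡2=c; s(18)→15·18+20≡4=e; s(18)→15·18+20≡4=e; o(14)→15·14+20≡22=w; n(13)→15·13+20≡7=h (all mod 26).

dceewh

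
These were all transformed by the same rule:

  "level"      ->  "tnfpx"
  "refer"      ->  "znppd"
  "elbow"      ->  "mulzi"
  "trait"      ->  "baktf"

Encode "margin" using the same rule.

ujbrua

In level: l→t is +8, e→n is +9, v→f is +10, e→p is +11 — the shift increases by 1 each position. Letter i (0-indexed) is shifted by i+8, so successive shifts are 8, 9, 10, ….
On margin: m+8=u, a+9=j, r+10=b, g+11=r, i+12=u, n+13=a.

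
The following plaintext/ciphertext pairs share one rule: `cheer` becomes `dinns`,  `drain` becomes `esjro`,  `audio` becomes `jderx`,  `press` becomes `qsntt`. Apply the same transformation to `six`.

The shift depends on letter class: consonant c→d is +1, but vowel e→n is +9. Vowels shift forward by 9 and consonants shift forward by 1.
On six: s(cons)+1=t, i(vowel)+9=r, x(cons)+1=y.

try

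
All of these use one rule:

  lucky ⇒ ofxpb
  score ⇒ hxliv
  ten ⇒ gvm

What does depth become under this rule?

wvkgs

Each pair mirrors across the alphabet (l↔o, u↔f, c↔x): positions sum to 25. Each letter is replaced by its mirror in the alphabet: a↔z, b↔y, c↔x, and so on (the Atbash cipher).
On depth: d↔w, e↔v, p↔k, t↔g, h↔s.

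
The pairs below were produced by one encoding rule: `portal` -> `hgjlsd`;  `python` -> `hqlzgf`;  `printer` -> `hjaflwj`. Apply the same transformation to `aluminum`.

Compare letters: p→h is +18, o→g is +18, r→j is +18 — a constant shift. This is a Caesar cipher with shift 18.
On aluminum: a+18=s, l+18=d, u+18=m, m+18=e, i+18=a, n+18=f, u+18=m, m+18=e.

sdmeafme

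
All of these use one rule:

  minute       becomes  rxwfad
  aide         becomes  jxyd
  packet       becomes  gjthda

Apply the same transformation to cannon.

tjwwbw

m(12)→r(17) and i(8)→x(23) fit y≡5x+9 (mod 26); the inverse of 5 mod 26 is 21. Each letter's alphabet position (a=0..z=25) is mapped through 5·x+9 mod 26 — an affine cipher.
Applying it to cannon: c(2)→5·2+9≡19=t; a(0)→5·0+9≡9=j; n(13)→5·13+9≡22=w; n(13)→5·13+9≡22=w; o(14)→5·14+9≡1=b; n(13)→5·13+9≡22=w (all mod 26).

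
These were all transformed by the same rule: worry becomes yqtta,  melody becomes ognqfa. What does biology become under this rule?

dkqnqia

Compare letters: w→y is +2, o→q is +2, r→t is +2 — a constant shift. This is a Caesar cipher with shift 2.
On biology: b+2=d, i+2=k, o+2=q, l+2=n, o+2=q, g+2=i, y+2=a.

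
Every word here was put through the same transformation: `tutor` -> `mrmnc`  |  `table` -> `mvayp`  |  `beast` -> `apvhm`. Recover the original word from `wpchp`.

t(19)→m(12) and u(20)→r(17) fit y≡5x+21 (mod 26); the inverse of 5 mod 26 is 21. This is an affine cipher: with a=0,…,z=25, each position x becomes (5x+21) mod 26.
Decoding wpchp: w(22)→21·(22−21)≡21=v; p(15)→21·(15−21)≡4=e; c(2)→21·(2−21)≡17=r; h(7)→21·(7−21)≡18=s; p(15)→21·(15−21)≡4=e (all mod 26).

verse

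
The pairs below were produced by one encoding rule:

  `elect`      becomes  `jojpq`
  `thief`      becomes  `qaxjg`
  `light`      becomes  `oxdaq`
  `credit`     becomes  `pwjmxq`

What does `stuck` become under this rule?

tqnpr

Each letter's alphabet position (a=0..z=25) is mapped through 23·x+21 mod 26 — an affine cipher.
Applying it to stuck: s(18)→23·18+21≡19=t; t(19)→23·19+21≡16=q; u(20)→23·20+21≡13=n; c(2)→23·2+21≡15=p; k(10)→23·10+21≡17=r (all mod 26).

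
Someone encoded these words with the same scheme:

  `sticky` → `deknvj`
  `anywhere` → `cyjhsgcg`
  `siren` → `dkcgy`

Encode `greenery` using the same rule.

rcggygcj

The shift depends on letter class: consonant s→d is +11, but vowel i→k is +2. The rule splits by letter class: vowels +2, consonants +11.
On greenery: g(cons)+11=r, r(cons)+11=c, e(vowel)+2=g, e(vowel)+2=g, n(cons)+11=y, e(vowel)+2=g, r(cons)+11=c, y(cons)+11=j.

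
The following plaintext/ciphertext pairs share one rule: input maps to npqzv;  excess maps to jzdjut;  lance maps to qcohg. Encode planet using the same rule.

unbsgu

It's a Vigenère-style cipher with numeric key [5,2,1]: position i shifts by key[i mod 3].
On planet: p+5=u, l+2=n, a+1=b, n+5=s, e+2=g, t+1=u.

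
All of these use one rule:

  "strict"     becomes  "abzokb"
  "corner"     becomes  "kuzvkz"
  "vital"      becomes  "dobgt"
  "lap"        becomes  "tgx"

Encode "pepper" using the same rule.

xkxxkz

The shift depends on letter class: consonant s→a is +8, but vowel i→o is +6. Two shifts are in play — +6 for a/e/i/o/u, +8 for every other letter.
Applying it to pepper: p(cons)+8=x, e(vowel)+6=k, p(cons)+8=x, p(cons)+8=x, e(vowel)+6=k, r(cons)+8=z.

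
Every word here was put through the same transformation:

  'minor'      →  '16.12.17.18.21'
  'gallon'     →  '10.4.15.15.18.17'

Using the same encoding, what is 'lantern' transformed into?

15.4.17.23.8.21.17

m is letter #13 and maps to 16: an offset of 3. The number is (letter's place in the alphabet, a=1) + 3.
For lantern: l=12→15, a=1→4, n=14→17, t=20→23, e=5→8, r=18→21, n=14→17.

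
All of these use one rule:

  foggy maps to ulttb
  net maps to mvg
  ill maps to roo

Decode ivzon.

Each pair mirrors across the alphabet (f↔u, o↔l, g↔t): positions sum to 25. Letters are reflected about the middle of the alphabet (position → 25−position): Atbash.
Undoing it on ivzon: i↔r, v↔e, z↔a, o↔l, n↔m.

realm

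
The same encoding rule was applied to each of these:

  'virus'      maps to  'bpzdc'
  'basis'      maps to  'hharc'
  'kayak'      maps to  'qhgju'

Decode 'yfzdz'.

syrup

The shift increases by 1 at each position, starting from +6: 6, 7, 8, ….
Reversing it on yfzdz: y−6=s, f−7=y, z−8=r, d−9=u, z−10=p.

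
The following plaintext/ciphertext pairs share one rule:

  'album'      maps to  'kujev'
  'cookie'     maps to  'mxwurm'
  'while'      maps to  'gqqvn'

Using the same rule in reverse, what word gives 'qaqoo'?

Shifts by position in album: pos 0: a→k (+10), pos 1: l→u (+9), pos 2: b→j (+8), pos 3: u→e (+10), pos 4: m→v (+9) — repeating every 3. A repeating key of period 3 is used — shifts +10, +9, +8 over and over.
Decoding qaqoo: q−10=g, a−9=r, q−8=i, o−10=e, o−9=f.

grief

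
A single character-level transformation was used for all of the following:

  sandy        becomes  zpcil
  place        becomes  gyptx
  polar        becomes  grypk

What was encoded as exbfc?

begin

Each letter's alphabet position (a=0..z=25) is mapped through 15·x+15 mod 26 — an affine cipher.
Reversing it on exbfc: e(4)→7·(4−15)≡1=b; x(23)→7·(23−15)≡4=e; b(1)→7·(1−15)≡6=g; f(5)→7·(5−15)≡8=i; c(2)→7·(2−15)≡13=n (all mod 26).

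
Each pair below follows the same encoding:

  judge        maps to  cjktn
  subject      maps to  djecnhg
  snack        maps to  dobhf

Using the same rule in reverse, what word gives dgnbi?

steal

Treating letters as 0–25, the rule is x ↦ 3x + 1 (mod 26).
Reversing it on dgnbi: d(3)→9·(3−1)≡18=s; g(6)→9·(6−1)≡19=t; n(13)→9·(13−1)≡4=e; b(1)→9·(1−1)≡0=a; i(8)→9·(8−1)≡11=l (all mod 26).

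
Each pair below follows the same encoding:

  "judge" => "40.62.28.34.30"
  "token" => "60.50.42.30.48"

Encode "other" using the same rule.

j(#10)→40 and u(#21)→62: differences scale by 2, so n = 2·pos + 20. The formula is n = 2×(alphabet index, a=1) + 20.
Applying it to other: o=15→50, t=20→60, h=8→36, e=5→30, r=18→56.

50.60.36.30.56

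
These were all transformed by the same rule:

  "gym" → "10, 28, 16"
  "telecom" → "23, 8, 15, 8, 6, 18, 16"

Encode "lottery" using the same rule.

g is letter #7 and maps to 10: an offset of 3. The number is (letter's place in the alphabet, a=1) + 3.
On lottery: l=12→15, o=15→18, t=20→23, t=20→23, e=5→8, r=18→21, y=25→28.

15, 18, 23, 23, 8, 21, 28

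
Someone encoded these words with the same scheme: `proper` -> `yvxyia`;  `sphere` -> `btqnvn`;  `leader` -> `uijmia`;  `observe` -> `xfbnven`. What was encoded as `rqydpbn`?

impulse

A repeating key of period 3 is used — shifts +9, +4, +9 over and over.
Decoding rqydpbn: r−9=i, q−4=m, y−9=p, d−9=u, p−4=l, b−9=s, n−9=e.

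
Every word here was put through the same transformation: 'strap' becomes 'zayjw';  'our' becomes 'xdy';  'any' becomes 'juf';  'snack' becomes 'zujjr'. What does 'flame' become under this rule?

msjtn

Vowels shift forward by 9 and consonants shift forward by 7.
On flame: f(cons)+7=m, l(cons)+7=s, a(vowel)+9=j, m(cons)+7=t, e(vowel)+9=n.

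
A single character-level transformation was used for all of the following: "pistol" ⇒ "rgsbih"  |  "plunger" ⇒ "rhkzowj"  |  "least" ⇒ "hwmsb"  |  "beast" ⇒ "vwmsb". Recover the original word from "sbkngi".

studio

p(15)→r(17) and i(8)→g(6) fit y≡9x+12 (mod 26); the inverse of 9 mod 26 is 3. Each letter's alphabet position (a=0..z=25) is mapped through 9·x+12 mod 26 — an affine cipher.
Reversing it on sbkngi: s(18)→3·(18−12)≡18=s; b(1)→3·(1−12)≡19=t; k(10)→3·(10−12)≡20=u; n(13)→3·(13−12)≡3=d; g(6)→3·(6−12)≡8=i; i(8)→3·(8−12)≡14=o (all mod 26).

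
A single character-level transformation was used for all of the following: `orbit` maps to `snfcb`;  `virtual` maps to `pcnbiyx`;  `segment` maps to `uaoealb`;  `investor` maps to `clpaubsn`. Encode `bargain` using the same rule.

fynoycl

o(14)→s(18) and r(17)→n(13) fit y≡7x+24 (mod 26); the inverse of 7 mod 26 is 15. Each letter's alphabet position (a=0..z=25) is mapped through 7·x+24 mod 26 — an affine cipher.
For bargain: b(1)→7·1+24≡5=f; a(0)→7·0+24≡24=y; r(17)→7·17+24≡13=n; g(6)→7·6+24≡14=o; a(0)→7·0+24≡24=y; i(8)→7·8+24≡2=c; n(13)→7·13+24≡11=l (all mod 26).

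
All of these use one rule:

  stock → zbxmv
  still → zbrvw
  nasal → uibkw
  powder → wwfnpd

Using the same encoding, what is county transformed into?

jwdxek

In stock: s→z is +7, t→b is +8, o→x is +9, c→m is +10 — the shift increases by 1 each position. The shift increases by 1 at each position, starting from +7: 7, 8, 9, ….
Applying it to county: c+7=j, o+8=w, u+9=d, n+10=x, t+11=e, y+12=k.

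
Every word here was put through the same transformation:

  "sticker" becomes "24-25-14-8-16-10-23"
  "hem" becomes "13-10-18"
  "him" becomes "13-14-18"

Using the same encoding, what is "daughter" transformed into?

s is letter #19 and maps to 24: an offset of 5. Each letter is replaced by its alphabet position (a=1..z=26) + 5.
Applying it to daughter: d=4→9, a=1→6, u=21→26, g=7→12, h=8→13, t=20→25, e=5→10, r=18→23.

9-6-26-12-13-25-10-23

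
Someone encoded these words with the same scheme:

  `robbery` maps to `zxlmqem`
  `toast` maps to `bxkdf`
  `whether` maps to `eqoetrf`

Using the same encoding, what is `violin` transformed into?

drywua

Each letter shifts forward by (position + 8), i.e. 8, 9, 10, … — the shift grows by one for each successive letter.
For violin: v+8=d, i+9=r, o+10=y, l+11=w, i+12=u, n+13=a.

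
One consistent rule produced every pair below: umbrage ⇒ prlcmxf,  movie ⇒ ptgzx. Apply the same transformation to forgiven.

ypgtrczq

The output letters match the input read backwards, each shifted +11: umbrage reversed is egarbmu. Read the word backwards and shift each letter +11.
Applying it to forgiven: reverse → nevigrof; then shift: n+11=y, e+11=p, v+11=g, i+11=t, g+11=r, r+11=c, o+11=z, f+11=q.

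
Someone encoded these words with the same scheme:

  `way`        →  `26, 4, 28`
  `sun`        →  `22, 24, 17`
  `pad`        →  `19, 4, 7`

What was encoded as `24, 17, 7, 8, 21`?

under

w is letter #23 and maps to 26: an offset of 3. The number is (letter's place in the alphabet, a=1) + 3.
Undoing it on 24, 17, 7, 8, 21: 24→(24−3)÷1=21=u, 17→(17−3)÷1=14=n, 7→(7−3)÷1=4=d, 8→(8−3)÷1=5=e, 21→(21−3)÷1=18=r.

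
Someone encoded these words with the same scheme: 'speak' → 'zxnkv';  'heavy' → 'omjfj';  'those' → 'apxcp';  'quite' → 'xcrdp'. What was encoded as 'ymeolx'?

In speak: s→z is +7, p→x is +8, e→n is +9, a→k is +10 — the shift increases by 1 each position. Letter i (0-indexed) is shifted by i+7, so successive shifts are 7, 8, 9, ….
Undoing it on ymeolx: y−7=r, m−8=e, e−9=v, o−10=e, l−11=a, x−12=l.

reveal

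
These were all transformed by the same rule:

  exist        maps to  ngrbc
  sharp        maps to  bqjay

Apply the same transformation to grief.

This is a Caesar cipher with shift 9.
On grief: g+9=p, r+9=a, i+9=r, e+9=n, f+9=o.

parno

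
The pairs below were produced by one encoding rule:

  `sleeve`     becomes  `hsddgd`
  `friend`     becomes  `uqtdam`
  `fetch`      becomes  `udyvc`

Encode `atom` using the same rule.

nyrj

s(18)→h(7) and l(11)→s(18) fit y≡17x+13 (mod 26); the inverse of 17 mod 26 is 23. This is an affine cipher: with a=0,…,z=25, each position x becomes (17x+13) mod 26.
For atom: a(0)→17·0+13≡13=n; t(19)→17·19+13≡24=y; o(14)→17·14+13≡17=r; m(12)→17·12+13≡9=j (all mod 26).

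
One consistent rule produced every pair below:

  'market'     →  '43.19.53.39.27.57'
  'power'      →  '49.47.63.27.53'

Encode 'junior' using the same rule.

With a=1..z=26, the number is 2·pos + 17.
For junior: j=10→37, u=21→59, n=14→45, i=9→35, o=15→47, r=18→53.

37.59.45.35.47.53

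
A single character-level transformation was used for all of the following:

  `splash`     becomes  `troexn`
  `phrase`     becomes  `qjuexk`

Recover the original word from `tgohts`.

In splash: s→t is +1, p→r is +2, l→o is +3, a→e is +4 — the shift increases by 1 each position. Letter i (0-indexed) is shifted by i+1, so successive shifts are 1, 2, 3, ….
Reversing it on tgohts: t−1=s, g−2=e, o−3=l, h−4=d, t−5=o, s−6=m.

seldom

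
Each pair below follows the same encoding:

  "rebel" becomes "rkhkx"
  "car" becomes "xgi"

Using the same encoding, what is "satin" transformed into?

tozgy

The output letters match the input read backwards, each shifted +6: rebel reversed is leber. Read the word backwards and shift each letter +6.
For satin: reverse → nitas; then shift: n+6=t, i+6=o, t+6=z, a+6=g, s+6=y.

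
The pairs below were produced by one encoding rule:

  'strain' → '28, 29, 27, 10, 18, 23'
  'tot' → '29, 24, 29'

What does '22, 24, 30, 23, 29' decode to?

mount

s is letter #19 and maps to 28: an offset of 9. Letters become their 1-based position plus 9 (so a→10, b→11, …).
Undoing it on 22, 24, 30, 23, 29: 22→(22−9)÷1=13=m, 24→(24−9)÷1=15=o, 30→(30−9)÷1=21=u, 23→(23−9)÷1=14=n, 29→(29−9)÷1=20=t.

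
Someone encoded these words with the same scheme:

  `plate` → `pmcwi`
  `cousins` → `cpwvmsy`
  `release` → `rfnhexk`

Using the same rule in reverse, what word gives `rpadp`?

In plate: p→p is +0, l→m is +1, a→c is +2, t→w is +3 — the shift increases by 1 each position. Each letter shifts forward by its position index (0, 1, 2, …) — the shift grows by one for each successive letter.
Undoing it on rpadp: r−0=r, p−1=o, a−2=y, d−3=a, p−4=l.

royal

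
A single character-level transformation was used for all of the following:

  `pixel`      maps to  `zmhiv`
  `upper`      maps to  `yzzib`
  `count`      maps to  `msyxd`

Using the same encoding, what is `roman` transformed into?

Two shifts are in play — +4 for a/e/i/o/u, +10 for every other letter.
For roman: r(cons)+10=b, o(vowel)+4=s, m(cons)+10=w, a(vowel)+4=e, n(cons)+10=x.

bswex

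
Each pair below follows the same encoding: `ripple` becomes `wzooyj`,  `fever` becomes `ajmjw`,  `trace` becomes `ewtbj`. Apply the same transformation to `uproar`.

r(17)→w(22) and i(8)→z(25) fit y≡17x+19 (mod 26); the inverse of 17 mod 26 is 23. This is an affine cipher: with a=0,…,z=25, each position x becomes (17x+19) mod 26.
On uproar: u(20)→17·20+19≡21=v; p(15)→17·15+19≡14=o; r(17)→17·17+19≡22=w; o(14)→17·14+19≡23=x; a(0)→17·0+19≡19=t; r(17)→17·17+19≡22=w (all mod 26).

vowxtw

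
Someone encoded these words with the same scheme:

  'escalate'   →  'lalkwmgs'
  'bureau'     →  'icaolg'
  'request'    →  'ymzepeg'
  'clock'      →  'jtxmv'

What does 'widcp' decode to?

In escalate: e→l is +7, s→a is +8, c→l is +9, a→k is +10 — the shift increases by 1 each position. Letter i (0-indexed) is shifted by i+7, so successive shifts are 7, 8, 9, ….
Reversing it on widcp: w−7=p, i−8=a, d−9=u, c−10=s, p−11=e.

pause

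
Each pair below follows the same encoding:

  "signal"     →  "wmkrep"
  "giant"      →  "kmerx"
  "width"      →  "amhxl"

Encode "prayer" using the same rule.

It's a constant shift of +4 (ROT4).
Applying it to prayer: p+4=t, r+4=v, a+4=e, y+4=c, e+4=i, r+4=v.

tveciv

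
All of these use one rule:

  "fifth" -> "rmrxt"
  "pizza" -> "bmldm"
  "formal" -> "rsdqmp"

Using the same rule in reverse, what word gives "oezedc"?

canary

Shifts by position in fifth: pos 0: f→r (+12), pos 1: i→m (+4), pos 2: f→r (+12), pos 3: t→x (+4) — repeating every 2. The shifts repeat in a cycle of length 2: positions 0,1,… shift by +12, +4, then the pattern repeats.
Decoding oezedc: o−12=c, e−4=a, z−12=n, e−4=a, d−12=r, c−4=y.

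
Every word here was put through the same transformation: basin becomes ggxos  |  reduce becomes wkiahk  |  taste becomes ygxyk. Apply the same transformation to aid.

The shift depends on letter class: consonant b→g is +5, but vowel a→g is +6. Vowels shift forward by 6 and consonants shift forward by 5.
Applying it to aid: a(vowel)+6=g, i(vowel)+6=o, d(cons)+5=i.

goi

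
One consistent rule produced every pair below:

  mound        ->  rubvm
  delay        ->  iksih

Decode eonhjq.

In mound: m→r is +5, o→u is +6, u→b is +7, n→v is +8 — the shift increases by 1 each position. The shift increases by 1 at each position, starting from +5: 5, 6, 7, ….
Undoing it on eonhjq: e−5=z, o−6=i, n−7=g, h−8=z, j−9=a, q−10=g.

zigzag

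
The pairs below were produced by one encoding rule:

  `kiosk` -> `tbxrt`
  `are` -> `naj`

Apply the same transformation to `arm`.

vaj

Two steps: reverse the string, then apply a Caesar shift of +9.
On arm: reverse → mra; then shift: m+9=v, r+9=a, a+9=j.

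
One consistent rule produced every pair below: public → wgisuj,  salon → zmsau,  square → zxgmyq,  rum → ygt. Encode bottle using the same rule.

The shift depends on letter class: consonant p→w is +7, but vowel u→g is +12. Two shifts are in play — +12 for a/e/i/o/u, +7 for every other letter.
For bottle: b(cons)+7=i, o(vowel)+12=a, t(cons)+7=a, t(cons)+7=a, l(cons)+7=s, e(vowel)+12=q.

iaaasq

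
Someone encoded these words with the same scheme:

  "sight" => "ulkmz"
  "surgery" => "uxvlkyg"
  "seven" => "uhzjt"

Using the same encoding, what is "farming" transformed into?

In sight: s→u is +2, i→l is +3, g→k is +4, h→m is +5 — the shift increases by 1 each position. The shift increases by 1 at each position, starting from +2: 2, 3, 4, ….
For farming: f+2=h, a+3=d, r+4=v, m+5=r, i+6=o, n+7=u, g+8=o.

hdvrouo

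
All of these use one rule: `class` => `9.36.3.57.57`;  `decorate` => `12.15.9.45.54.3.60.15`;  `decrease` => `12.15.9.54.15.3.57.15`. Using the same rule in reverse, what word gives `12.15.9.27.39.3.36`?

decimal

c(#3)→9 and l(#12)→36: differences scale by 3, so n = 3·pos + 0. Each letter becomes 3×(its alphabet position, a=1..z=26).
Decoding 12.15.9.27.39.3.36: 12→(12−0)÷3=4=d, 15→(15−0)÷3=5=e, 9→(9−0)÷3=3=c, 27→(27−0)÷3=9=i, 39→(39−0)÷3=13=m, 3→(3−0)÷3=1=a, 36→(36−0)÷3=12=l.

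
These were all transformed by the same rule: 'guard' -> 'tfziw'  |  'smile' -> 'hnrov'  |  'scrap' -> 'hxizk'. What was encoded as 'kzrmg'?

paint

This is the alphabet-reversal cipher (Atbash): a becomes z, b becomes y, etc.
Decoding kzrmg: k↔p, z↔a, r↔i, m↔n, g↔t.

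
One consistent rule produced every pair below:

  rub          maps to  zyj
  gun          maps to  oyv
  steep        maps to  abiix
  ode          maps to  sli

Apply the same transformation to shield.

The shift depends on letter class: consonant r→z is +8, but vowel u→y is +4. The rule splits by letter class: vowels +4, consonants +8.
On shield: s(cons)+8=a, h(cons)+8=p, i(vowel)+4=m, e(vowel)+4=i, l(cons)+8=t, d(cons)+8=l.

apmitl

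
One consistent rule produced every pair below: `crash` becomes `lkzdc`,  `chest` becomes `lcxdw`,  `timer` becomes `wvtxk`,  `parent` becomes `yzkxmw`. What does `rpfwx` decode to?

c(2)→l(11) and r(17)→k(10) fit y≡19x+25 (mod 26); the inverse of 19 mod 26 is 11. Treating letters as 0–25, the rule is x ↦ 19x + 25 (mod 26).
Decoding rpfwx: r(17)→11·(17−25)≡16=q; p(15)→11·(15−25)≡20=u; f(5)→11·(5−25)≡14=o; w(22)→11·(22−25)≡19=t; x(23)→11·(23−25)≡4=e (all mod 26).

quote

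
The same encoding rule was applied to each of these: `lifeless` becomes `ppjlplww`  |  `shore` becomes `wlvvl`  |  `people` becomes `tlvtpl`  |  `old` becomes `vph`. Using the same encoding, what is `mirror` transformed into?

qpvvvv

Vowels shift forward by 7 and consonants shift forward by 4.
On mirror: m(cons)+4=q, i(vowel)+7=p, r(cons)+4=v, r(cons)+4=v, o(vowel)+7=v, r(cons)+4=v.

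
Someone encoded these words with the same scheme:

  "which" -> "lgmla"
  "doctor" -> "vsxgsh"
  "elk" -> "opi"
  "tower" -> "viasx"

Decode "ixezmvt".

private

The output letters match the input read backwards, each shifted +4: which reversed is hcihw. Two steps: reverse the string, then apply a Caesar shift of +4.
Undoing it on ixezmvt: shift back: i−4=e, x−4=t, e−4=a, z−4=v, m−4=i, v−4=r, t−4=p → etavirp; then reverse → private.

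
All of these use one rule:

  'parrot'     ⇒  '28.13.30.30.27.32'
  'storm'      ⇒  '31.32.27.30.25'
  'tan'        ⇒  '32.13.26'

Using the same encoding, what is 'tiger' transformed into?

32.21.19.17.30

The number is (letter's place in the alphabet, a=1) + 12.
Applying it to tiger: t=20→32, i=9→21, g=7→19, e=5→17, r=18→30.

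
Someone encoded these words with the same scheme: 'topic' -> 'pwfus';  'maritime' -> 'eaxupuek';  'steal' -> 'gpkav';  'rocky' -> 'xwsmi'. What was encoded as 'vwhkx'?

Each letter's alphabet position (a=0..z=25) is mapped through 9·x+0 mod 26 — an affine cipher.
Undoing it on vwhkx: v(21)→3·(21−0)≡11=l; w(22)→3·(22−0)≡14=o; h(7)→3·(7−0)≡21=v; k(10)→3·(10−0)≡4=e; x(23)→3·(23−0)≡17=r (all mod 26).

lover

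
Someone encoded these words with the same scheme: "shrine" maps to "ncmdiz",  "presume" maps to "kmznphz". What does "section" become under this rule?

Each letter is shifted forward by 21 in the alphabet (a Caesar shift of +21).
Applying it to section: s+21=n, e+21=z, c+21=x, t+21=o, i+21=d, o+21=j, n+21=i.

nzxodji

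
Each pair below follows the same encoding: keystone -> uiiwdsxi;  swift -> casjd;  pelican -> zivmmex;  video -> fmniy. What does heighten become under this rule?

It's a Vigenère-style cipher with numeric key [10,4]: position i shifts by key[i mod 2].
For heighten: h+10=r, e+4=i, i+10=s, g+4=k, h+10=r, t+4=x, e+10=o, n+4=r.

riskrxor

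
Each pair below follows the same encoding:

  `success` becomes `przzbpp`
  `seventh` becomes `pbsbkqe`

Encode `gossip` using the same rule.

Compare letters: s→p is +23, u→r is +23, c→z is +23 — a constant shift. It's a constant shift of +23 (ROT23).
For gossip: g+23=d, o+23=l, s+23=p, s+23=p, i+23=f, p+23=m.

dlppfm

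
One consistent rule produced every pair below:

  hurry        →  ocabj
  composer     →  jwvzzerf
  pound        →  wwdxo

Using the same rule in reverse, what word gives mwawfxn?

In hurry: h→o is +7, u→c is +8, r→a is +9, r→b is +10 — the shift increases by 1 each position. The shift increases by 1 at each position, starting from +7: 7, 8, 9, ….
Reversing it on mwawfxn: m−7=f, w−8=o, a−9=r, w−10=m, f−11=u, x−12=l, n−13=a.

formula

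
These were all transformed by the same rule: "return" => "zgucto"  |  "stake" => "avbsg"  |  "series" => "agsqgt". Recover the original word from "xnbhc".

Shifts by position in return: pos 0: r→z (+8), pos 1: e→g (+2), pos 2: t→u (+1), pos 3: u→c (+8), pos 4: r→t (+2), pos 5: n→o (+1) — repeating every 3. It's a Vigenère-style cipher with numeric key [8,2,1]: position i shifts by key[i mod 3].
Reversing it on xnbhc: x−8=p, n−2=l, b−1=a, h−8=z, c−2=a.

plaza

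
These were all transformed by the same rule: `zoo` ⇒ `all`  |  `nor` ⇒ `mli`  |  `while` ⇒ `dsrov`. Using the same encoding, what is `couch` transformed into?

xlfxs

Each pair mirrors across the alphabet (z↔a, o↔l, o↔l): positions sum to 25. Letters are reflected about the middle of the alphabet (position → 25−position): Atbash.
On couch: c↔x, o↔l, u↔f, c↔x, h↔s.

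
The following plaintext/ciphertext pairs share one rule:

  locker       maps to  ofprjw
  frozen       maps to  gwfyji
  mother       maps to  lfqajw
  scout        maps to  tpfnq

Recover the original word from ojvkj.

Treating letters as 0–25, the rule is x ↦ 23x + 21 (mod 26).
Reversing it on ojvkj: o(14)→17·(14−21)≡11=l; j(9)→17·(9−21)≡4=e; v(21)→17·(21−21)≡0=a; k(10)→17·(10−21)≡21=v; j(9)→17·(9−21)≡4=e (all mod 26).

leave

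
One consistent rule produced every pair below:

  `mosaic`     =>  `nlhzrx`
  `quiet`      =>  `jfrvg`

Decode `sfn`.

hum

Each pair mirrors across the alphabet (m↔n, o↔l, s↔h): positions sum to 25. Letters are reflected about the middle of the alphabet (position → 25−position): Atbash.
Undoing it on sfn: s↔h, f↔u, n↔m.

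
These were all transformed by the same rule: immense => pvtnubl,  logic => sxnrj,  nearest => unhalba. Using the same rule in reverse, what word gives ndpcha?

Shifts by position in immense: pos 0: i→p (+7), pos 1: m→v (+9), pos 2: m→t (+7), pos 3: e→n (+9) — repeating every 2. It's a Vigenère-style cipher with numeric key [7,9]: position i shifts by key[i mod 2].
Undoing it on ndpcha: n−7=g, d−9=u, p−7=i, c−9=t, h−7=a, a−9=r.

guitar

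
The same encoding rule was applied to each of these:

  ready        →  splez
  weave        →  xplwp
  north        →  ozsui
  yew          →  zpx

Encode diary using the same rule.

Two shifts are in play — +11 for a/e/i/o/u, +1 for every other letter.
Applying it to diary: d(cons)+1=e, i(vowel)+11=t, a(vowel)+11=l, r(cons)+1=s, y(cons)+1=z.

etlsz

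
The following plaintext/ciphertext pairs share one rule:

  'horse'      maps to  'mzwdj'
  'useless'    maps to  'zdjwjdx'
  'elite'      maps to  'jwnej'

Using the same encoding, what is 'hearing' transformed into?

mpfcnyl

Shifts by position in horse: pos 0: h→m (+5), pos 1: o→z (+11), pos 2: r→w (+5), pos 3: s→d (+11) — repeating every 2. It's a Vigenère-style cipher with numeric key [5,11]: position i shifts by key[i mod 2].
Applying it to hearing: h+5=m, e+11=p, a+5=f, r+11=c, i+5=n, n+11=y, g+5=l.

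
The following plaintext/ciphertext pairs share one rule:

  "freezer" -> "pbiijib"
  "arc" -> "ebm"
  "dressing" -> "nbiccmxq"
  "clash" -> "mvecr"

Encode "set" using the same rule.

The shift depends on letter class: consonant f→p is +10, but vowel e→i is +4. The rule splits by letter class: vowels +4, consonants +10.
Applying it to set: s(cons)+10=c, e(vowel)+4=i, t(cons)+10=d.

cid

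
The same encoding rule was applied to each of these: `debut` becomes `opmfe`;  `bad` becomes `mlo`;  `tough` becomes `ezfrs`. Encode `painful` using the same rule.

altyqfw

This is a Caesar cipher with shift 11.
For painful: p+11=a, a+11=l, i+11=t, n+11=y, f+11=q, u+11=f, l+11=w.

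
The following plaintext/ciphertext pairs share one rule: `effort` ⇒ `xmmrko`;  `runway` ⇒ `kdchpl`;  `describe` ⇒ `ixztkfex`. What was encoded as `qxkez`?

herbs

e(4)→x(23) and f(5)→m(12) fit y≡15x+15 (mod 26); the inverse of 15 mod 26 is 7. Treating letters as 0–25, the rule is x ↦ 15x + 15 (mod 26).
Decoding qxkez: q(16)→7·(16−15)≡7=h; x(23)→7·(23−15)≡4=e; k(10)→7·(10−15)≡17=r; e(4)→7·(4−15)≡1=b; z(25)→7·(25−15)≡18=s (all mod 26).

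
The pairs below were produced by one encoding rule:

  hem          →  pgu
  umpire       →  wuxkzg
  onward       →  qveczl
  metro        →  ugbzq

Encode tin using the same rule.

bkv

The shift depends on letter class: consonant h→p is +8, but vowel e→g is +2. Two shifts are in play — +2 for a/e/i/o/u, +8 for every other letter.
For tin: t(cons)+8=b, i(vowel)+2=k, n(cons)+8=v.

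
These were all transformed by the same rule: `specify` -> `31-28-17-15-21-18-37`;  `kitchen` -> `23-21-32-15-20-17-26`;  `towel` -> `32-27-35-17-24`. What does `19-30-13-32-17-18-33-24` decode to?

s is letter #19 and maps to 31: an offset of 12. Each letter is replaced by its alphabet position (a=1..z=26) + 12.
Undoing it on 19-30-13-32-17-18-33-24: 19→(19−12)÷1=7=g, 30→(30−12)÷1=18=r, 13→(13−12)÷1=1=a, 32→(32−12)÷1=20=t, 17→(17−12)÷1=5=e, 18→(18−12)÷1=6=f, 33→(33−12)÷1=21=u, 24→(24−12)÷1=12=l.

grateful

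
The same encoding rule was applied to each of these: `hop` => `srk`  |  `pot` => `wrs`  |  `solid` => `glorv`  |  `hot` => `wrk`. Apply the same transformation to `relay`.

The output letters match the input read backwards, each shifted +3: hop reversed is poh. The word is reversed, then every letter is shifted forward by 3.
For relay: reverse → yaler; then shift: y+3=b, a+3=d, l+3=o, e+3=h, r+3=u.

bdohu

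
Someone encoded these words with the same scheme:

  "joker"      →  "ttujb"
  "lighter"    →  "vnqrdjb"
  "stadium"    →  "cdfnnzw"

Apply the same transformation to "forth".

ptbdr

The shift depends on letter class: consonant j→t is +10, but vowel o→t is +5. Two shifts are in play — +5 for a/e/i/o/u, +10 for every other letter.
Applying it to forth: f(cons)+10=p, o(vowel)+5=t, r(cons)+10=b, t(cons)+10=d, h(cons)+10=r.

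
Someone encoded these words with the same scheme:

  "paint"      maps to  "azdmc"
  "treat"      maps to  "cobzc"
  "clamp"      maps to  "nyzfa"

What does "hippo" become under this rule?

wdaat

p(15)→a(0) and a(0)→z(25) fit y≡7x+25 (mod 26); the inverse of 7 mod 26 is 15. Treating letters as 0–25, the rule is x ↦ 7x + 25 (mod 26).
Applying it to hippo: h(7)→7·7+25≡22=w; i(8)→7·8+25≡3=d; p(15)→7·15+25≡0=a; p(15)→7·15+25≡0=a; o(14)→7·14+25≡19=t (all mod 26).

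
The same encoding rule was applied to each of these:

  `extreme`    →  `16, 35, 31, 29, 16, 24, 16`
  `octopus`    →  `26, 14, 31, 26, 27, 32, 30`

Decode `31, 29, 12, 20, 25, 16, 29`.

trainer

Each letter is replaced by its alphabet position (a=1..z=26) + 11.
Undoing it on 31, 29, 12, 20, 25, 16, 29: 31→(31−11)÷1=20=t, 29→(29−11)÷1=18=r, 12→(12−11)÷1=1=a, 20→(20−11)÷1=9=i, 25→(25−11)÷1=14=n, 16→(16−11)÷1=5=e, 29→(29−11)÷1=18=r.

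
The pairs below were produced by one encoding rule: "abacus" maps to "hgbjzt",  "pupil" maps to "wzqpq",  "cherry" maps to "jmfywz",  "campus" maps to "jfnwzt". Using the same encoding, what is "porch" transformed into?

Shifts by position in abacus: pos 0: a→h (+7), pos 1: b→g (+5), pos 2: a→b (+1), pos 3: c→j (+7), pos 4: u→z (+5), pos 5: s→t (+1) — repeating every 3. It's a Vigenère-style cipher with numeric key [7,5,1]: position i shifts by key[i mod 3].
On porch: p+7=w, o+5=t, r+1=s, c+7=j, h+5=m.

wtsjm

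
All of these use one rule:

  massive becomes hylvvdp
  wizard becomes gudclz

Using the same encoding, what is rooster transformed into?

The output letters match the input read backwards, each shifted +3: massive reversed is evissam. Read the word backwards and shift each letter +3.
Applying it to rooster: reverse → retsoor; then shift: r+3=u, e+3=h, t+3=w, s+3=v, o+3=r, o+3=r, r+3=u.

uhwvrru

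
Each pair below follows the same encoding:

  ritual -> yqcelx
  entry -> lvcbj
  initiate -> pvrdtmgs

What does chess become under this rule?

In ritual: r→y is +7, i→q is +8, t→c is +9, u→e is +10 — the shift increases by 1 each position. Letter i (0-indexed) is shifted by i+7, so successive shifts are 7, 8, 9, ….
On chess: c+7=j, h+8=p, e+9=n, s+10=c, s+11=d.

jpncd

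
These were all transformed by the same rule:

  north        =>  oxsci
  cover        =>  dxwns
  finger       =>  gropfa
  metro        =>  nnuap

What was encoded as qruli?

pitch

Shifts by position in north: pos 0: n→o (+1), pos 1: o→x (+9), pos 2: r→s (+1), pos 3: t→c (+9) — repeating every 2. It's a Vigenère-style cipher with numeric key [1,9]: position i shifts by key[i mod 2].
Reversing it on qruli: q−1=p, r−9=i, u−1=t, l−9=c, i−1=h.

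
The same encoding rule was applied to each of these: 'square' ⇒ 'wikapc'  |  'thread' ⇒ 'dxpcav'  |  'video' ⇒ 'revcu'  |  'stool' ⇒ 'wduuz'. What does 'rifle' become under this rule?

pejzc

s(18)→w(22) and q(16)→i(8) fit y≡7x+0 (mod 26); the inverse of 7 mod 26 is 15. This is an affine cipher: with a=0,…,z=25, each position x becomes (7x+0) mod 26.
On rifle: r(17)→7·17+0≡15=p; i(8)→7·8+0≡4=e; f(5)→7·5+0≡9=j; l(11)→7·11+0≡25=z; e(4)→7·4+0≡2=c (all mod 26).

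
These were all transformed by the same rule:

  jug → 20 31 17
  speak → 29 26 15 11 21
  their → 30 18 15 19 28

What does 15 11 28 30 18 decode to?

earth

j is letter #10 and maps to 20: an offset of 10. Each letter is replaced by its alphabet position (a=1..z=26) + 10.
Decoding 15 11 28 30 18: 15→(15−10)÷1=5=e, 11→(11−10)÷1=1=a, 28→(28−10)÷1=18=r, 30→(30−10)÷1=20=t, 18→(18−10)÷1=8=h.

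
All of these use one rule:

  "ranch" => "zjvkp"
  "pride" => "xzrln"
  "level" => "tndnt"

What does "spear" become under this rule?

The shift depends on letter class: consonant r→z is +8, but vowel a→j is +9. Two shifts are in play — +9 for a/e/i/o/u, +8 for every other letter.
For spear: s(cons)+8=a, p(cons)+8=x, e(vowel)+9=n, a(vowel)+9=j, r(cons)+8=z.

axnjz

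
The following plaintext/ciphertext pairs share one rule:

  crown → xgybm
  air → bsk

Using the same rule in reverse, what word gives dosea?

quiet

The output letters match the input read backwards, each shifted +10: crown reversed is nworc. The word is reversed, then every letter is shifted forward by 10.
Reversing it on dosea: shift back: d−10=t, o−10=e, s−10=i, e−10=u, a−10=q → teiuq; then reverse → quiet.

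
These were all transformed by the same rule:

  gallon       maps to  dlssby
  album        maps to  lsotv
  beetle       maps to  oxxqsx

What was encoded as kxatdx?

refuge

g(6)→d(3) and a(0)→l(11) fit y≡3x+11 (mod 26); the inverse of 3 mod 26 is 9. This is an affine cipher: with a=0,…,z=25, each position x becomes (3x+11) mod 26.
Reversing it on kxatdx: k(10)→9·(10−11)≡17=r; x(23)→9·(23−11)≡4=e; a(0)→9·(0−11)≡5=f; t(19)→9·(19−11)≡20=u; d(3)→9·(3−11)≡6=g; x(23)→9·(23−11)≡4=e (all mod 26).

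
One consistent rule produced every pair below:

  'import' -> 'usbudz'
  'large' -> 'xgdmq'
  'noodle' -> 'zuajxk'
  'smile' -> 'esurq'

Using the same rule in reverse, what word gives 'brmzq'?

plate

Shifts by position in import: pos 0: i→u (+12), pos 1: m→s (+6), pos 2: p→b (+12), pos 3: o→u (+6) — repeating every 2. The shifts repeat in a cycle of length 2: positions 0,1,… shift by +12, +6, then the pattern repeats.
Reversing it on brmzq: b−12=p, r−6=l, m−12=a, z−6=t, q−12=e.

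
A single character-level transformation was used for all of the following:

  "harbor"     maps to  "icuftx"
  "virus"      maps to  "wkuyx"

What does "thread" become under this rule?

ujuifj

Letter i (0-indexed) is shifted by i+1, so successive shifts are 1, 2, 3, ….
Applying it to thread: t+1=u, h+2=j, r+3=u, e+4=i, a+5=f, d+6=j.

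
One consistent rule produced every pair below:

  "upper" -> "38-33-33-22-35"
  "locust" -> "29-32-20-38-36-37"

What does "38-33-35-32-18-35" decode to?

u is letter #21 and maps to 38: an offset of 17. The number is (letter's place in the alphabet, a=1) + 17.
Undoing it on 38-33-35-32-18-35: 38→(38−17)÷1=21=u, 33→(33−17)÷1=16=p, 35→(35−17)÷1=18=r, 32→(32−17)÷1=15=o, 18→(18−17)÷1=1=a, 35→(35−17)÷1=18=r.

uproar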